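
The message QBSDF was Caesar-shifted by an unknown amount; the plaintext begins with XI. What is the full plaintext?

From the crib: Q(16)−X(23)=-7≡19, so the shift is 19.
Subtract 19 from each ciphertext letter:
Q(16): 16−19=-3≡23 → X
B(1): 1−19=-18≡8 → I
S(18): 18−19=-1≡25 → Z
D(3): 3−19=-16≡10 → K
F(5): 5−19=-14≡12 → M

XIZKM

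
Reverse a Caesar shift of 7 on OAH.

HTA

O(14): 14−7=7 → H
A(0): 0−7=-7≡19 → T
H(7): 7−7=0 → A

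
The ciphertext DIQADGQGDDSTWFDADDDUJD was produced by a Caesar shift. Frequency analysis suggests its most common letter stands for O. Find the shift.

The most frequent ciphertext letter is D (appears 9 times).
D is position 3; O is position 14.
Shift = -11≡15.

15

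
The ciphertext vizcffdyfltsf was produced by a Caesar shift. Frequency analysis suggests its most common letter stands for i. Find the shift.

The most frequent ciphertext letter is f (appears 4 times).
f is position 5; i is position 8.
Shift = -3≡23.

23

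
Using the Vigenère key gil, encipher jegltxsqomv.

pmrrbiyyzsd

Repeat the key across the message: gilgilgilgi
j(9)+g(6): 15 → p
e(4)+i(8): 12 → m
g(6)+l(11): 17 → r
l(11)+g(6): 17 → r
t(19)+i(8): 27≡1 → b
x(23)+l(11): 34≡8 → i
s(18)+g(6): 24 → y
q(16)+i(8): 24 → y
o(14)+l(11): 25 → z
m(12)+g(6): 18 → s
v(21)+i(8): 29≡3 → d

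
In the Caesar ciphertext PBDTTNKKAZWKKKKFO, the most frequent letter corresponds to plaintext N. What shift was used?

The most frequent ciphertext letter is K (appears 6 times).
K is position 10; N is position 13.
Shift = -3≡23.

23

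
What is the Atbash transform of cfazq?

c(2) → x(23)
f(5) → u(20)
a(0) → z(25)
z(25) → a(0)
q(16) → j(9)

xuzaj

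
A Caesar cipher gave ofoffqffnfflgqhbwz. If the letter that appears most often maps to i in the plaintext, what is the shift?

23

The most frequent ciphertext letter is f (appears 7 times).
f is position 5; i is position 8.
Shift = -3≡23.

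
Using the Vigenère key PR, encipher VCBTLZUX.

KTQKAQJO

Repeat the key across the message: PRPRPRPR
V(21)+P(15): 36≡10 → K
C(2)+R(17): 19 → T
B(1)+P(15): 16 → Q
T(19)+R(17): 36≡10 → K
L(11)+P(15): 26≡0 → A
Z(25)+R(17): 42≡16 → Q
U(20)+P(15): 35≡9 → J
X(23)+R(17): 40≡14 → O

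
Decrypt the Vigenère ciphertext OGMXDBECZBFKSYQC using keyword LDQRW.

Repeat the key across the ciphertext: LDQRWLDQRWLDQRWL
O(14)−L(11): 3 → D
G(6)−D(3): 3 → D
M(12)−Q(16): -4≡22 → W
X(23)−R(17): 6 → G
D(3)−W(22): -19≡7 → H
B(1)−L(11): -10≡16 → Q
E(4)−D(3): 1 → B
C(2)−Q(16): -14≡12 → M
Z(25)−R(17): 8 → I
B(1)−W(22): -21≡5 → F
F(5)−L(11): -6≡20 → U
K(10)−D(3): 7 → H
S(18)−Q(16): 2 → C
Y(24)−R(17): 7 → H
Q(16)−W(22): -6≡20 → U
C(2)−L(11): -9≡17 → R

DDWGHQBMIFUHCHUR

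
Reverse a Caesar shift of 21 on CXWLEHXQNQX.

HCBQJMCVSVC

C(2): 2−21=-19≡7 → H
X(23): 23−21=2 → C
W(22): 22−21=1 → B
L(11): 11−21=-10≡16 → Q
E(4): 4−21=-17≡9 → J
H(7): 7−21=-14≡12 → M
X(23): 23−21=2 → C
Q(16): 16−21=-5≡21 → V
N(13): 13−21=-8≡18 → S
Q(16): 16−21=-5≡21 → V
X(23): 23−21=2 → C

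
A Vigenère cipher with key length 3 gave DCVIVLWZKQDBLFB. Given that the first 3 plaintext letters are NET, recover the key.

QYC

Subtract each crib letter from the matching ciphertext letter (mod 26):
D(3)−N(13)=-10≡16 → Q
C(2)−E(4)=-2≡24 → Y
V(21)−T(19)=2 → C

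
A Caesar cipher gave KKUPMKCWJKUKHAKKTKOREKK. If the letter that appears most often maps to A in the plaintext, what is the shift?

10

The most frequent ciphertext letter is K (appears 10 times).
K is position 10; A is position 0.
Shift = 10.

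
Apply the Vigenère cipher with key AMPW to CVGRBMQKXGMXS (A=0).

CHVNBYFGXSBTS

Repeat the key across the message: AMPWAMPWAMPWA
C(2)+A(0): 2 → C
V(21)+M(12): 33≡7 → H
G(6)+P(15): 21 → V
R(17)+W(22): 39≡13 → N
B(1)+A(0): 1 → B
M(12)+M(12): 24 → Y
Q(16)+P(15): 31≡5 → F
K(10)+W(22): 32≡6 → G
X(23)+A(0): 23 → X
G(6)+M(12): 18 → S
M(12)+P(15): 27≡1 → B
X(23)+W(22): 45≡19 → T
S(18)+A(0): 18 → S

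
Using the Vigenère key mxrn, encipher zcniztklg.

Repeat the key across the message: mxrnmxrnm
z(25)+m(12): 37≡11 → l
c(2)+x(23): 25 → z
n(13)+r(17): 30≡4 → e
i(8)+n(13): 21 → v
z(25)+m(12): 37≡11 → l
t(19)+x(23): 42≡16 → q
k(10)+r(17): 27≡1 → b
l(11)+n(13): 24 → y
g(6)+m(12): 18 → s

lzevlqbys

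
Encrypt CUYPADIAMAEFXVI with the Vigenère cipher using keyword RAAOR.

TUYDRUIAARVFXJZ

Repeat the key across the message: RAAORRAAORRAAOR
C(2)+R(17): 19 → T
U(20)+A(0): 20 → U
Y(24)+A(0): 24 → Y
P(15)+O(14): 29≡3 → D
A(0)+R(17): 17 → R
D(3)+R(17): 20 → U
I(8)+A(0): 8 → I
A(0)+A(0): 0 → A
M(12)+O(14): 26≡0 → A
A(0)+R(17): 17 → R
E(4)+R(17): 21 → V
F(5)+A(0): 5 → F
X(23)+A(0): 23 → X
V(21)+O(14): 35≡9 → J
I(8)+R(17): 25 → Z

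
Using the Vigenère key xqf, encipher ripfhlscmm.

Repeat the key across the message: xqfxqfxqfx
r(17)+x(23): 40≡14 → o
i(8)+q(16): 24 → y
p(15)+f(5): 20 → u
f(5)+x(23): 28≡2 → c
h(7)+q(16): 23 → x
l(11)+f(5): 16 → q
s(18)+x(23): 41≡15 → p
c(2)+q(16): 18 → s
m(12)+f(5): 17 → r
m(12)+x(23): 35≡9 → j

oyucxqpsrj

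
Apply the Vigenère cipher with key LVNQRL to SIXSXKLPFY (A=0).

Repeat the key across the message: LVNQRLLVNQ
S(18)+L(11): 29≡3 → D
I(8)+V(21): 29≡3 → D
X(23)+N(13): 36≡10 → K
S(18)+Q(16): 34≡8 → I
X(23)+R(17): 40≡14 → O
K(10)+L(11): 21 → V
L(11)+L(11): 22 → W
P(15)+V(21): 36≡10 → K
F(5)+N(13): 18 → S
Y(24)+Q(16): 40≡14 → O

DDKIOVWKSO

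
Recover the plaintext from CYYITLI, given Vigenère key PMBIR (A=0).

NMXACWW

Repeat the key across the ciphertext: PMBIRPM
C(2)−P(15): -13≡13 → N
Y(24)−M(12): 12 → M
Y(24)−B(1): 23 → X
I(8)−I(8): 0 → A
T(19)−R(17): 2 → C
L(11)−P(15): -4≡22 → W
I(8)−M(12): -4≡22 → W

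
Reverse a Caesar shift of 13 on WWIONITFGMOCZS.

JJVBAVGSTZBPMF

W(22): 22−13=9 → J
W(22): 22−13=9 → J
I(8): 8−13=-5≡21 → V
O(14): 14−13=1 → B
N(13): 13−13=0 → A
I(8): 8−13=-5≡21 → V
T(19): 19−13=6 → G
F(5): 5−13=-8≡18 → S
G(6): 6−13=-7≡19 → T
M(12): 12−13=-1≡25 → Z
O(14): 14−13=1 → B
C(2): 2−13=-11≡15 → P
Z(25): 25−13=12 → M
S(18): 18−13=5 → F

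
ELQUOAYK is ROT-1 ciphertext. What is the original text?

DKPTNZXJ

E(4): 4−1=3 → D
L(11): 11−1=10 → K
Q(16): 16−1=15 → P
U(20): 20−1=19 → T
O(14): 14−1=13 → N
A(0): 0−1=-1≡25 → Z
Y(24): 24−1=23 → X
K(10): 10−1=9 → J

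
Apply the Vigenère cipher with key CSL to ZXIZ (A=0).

Repeat the key across the message: CSLC
Z(25)+C(2): 27≡1 → B
X(23)+S(18): 41≡15 → P
I(8)+L(11): 19 → T
Z(25)+C(2): 27≡1 → B

BPTB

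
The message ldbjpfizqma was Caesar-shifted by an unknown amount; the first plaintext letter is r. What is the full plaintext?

rjhpvlofwsg

From the crib: l(11)−r(17)=-6≡20, so the shift is 20.
Subtract 20 from each ciphertext letter:
l(11): 11−20=-9≡17 → r
d(3): 3−20=-17≡9 → j
b(1): 1−20=-19≡7 → h
j(9): 9−20=-11≡15 → p
p(15): 15−20=-5≡21 → v
f(5): 5−20=-15≡11 → l
i(8): 8−20=-12≡14 → o
z(25): 25−20=5 → f
q(16): 16−20=-4≡22 → w
m(12): 12−20=-8≡18 → s
a(0): 0−20=-20≡6 → g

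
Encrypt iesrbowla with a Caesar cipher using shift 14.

i(8): 8+14=22 → w
e(4): 4+14=18 → s
s(18): 18+14=32≡6 → g
r(17): 17+14=31≡5 → f
b(1): 1+14=15 → p
o(14): 14+14=28≡2 → c
w(22): 22+14=36≡10 → k
l(11): 11+14=25 → z
a(0): 0+14=14 → o

wsgfpckzo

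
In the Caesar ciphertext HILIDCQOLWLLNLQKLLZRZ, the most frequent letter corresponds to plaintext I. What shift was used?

The most frequent ciphertext letter is L (appears 7 times).
L is position 11; I is position 8.
Shift = 3.

3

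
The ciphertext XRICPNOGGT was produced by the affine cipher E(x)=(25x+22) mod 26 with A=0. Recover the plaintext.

ZFOUHJIQQD

The inverse of 25 mod 26 is 25, since 25·25=625≡1. Apply D(y)=25·(y−22) mod 26:
X(23): 25·(23−22)=25 → Z
R(17): 25·(17−22)=-125≡5 → F
I(8): 25·(8−22)=-350≡14 → O
C(2): 25·(2−22)=-500≡20 → U
P(15): 25·(15−22)=-175≡7 → H
N(13): 25·(13−22)=-225≡9 → J
O(14): 25·(14−22)=-200≡8 → I
G(6): 25·(6−22)=-400≡16 → Q
G(6): 25·(6−22)=-400≡16 → Q
T(19): 25·(19−22)=-75≡3 → D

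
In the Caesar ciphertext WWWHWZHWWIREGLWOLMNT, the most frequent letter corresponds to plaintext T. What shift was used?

3

The most frequent ciphertext letter is W (appears 7 times).
W is position 22; T is position 19.
Shift = 3.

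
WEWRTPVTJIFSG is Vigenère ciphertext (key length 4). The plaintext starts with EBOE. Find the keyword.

SDIN

Subtract each crib letter from the matching ciphertext letter (mod 26):
W(22)−E(4)=18 → S
E(4)−B(1)=3 → D
W(22)−O(14)=8 → I
R(17)−E(4)=13 → N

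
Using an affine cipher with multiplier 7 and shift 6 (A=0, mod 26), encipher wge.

w(22): 7·22+6=160≡4 → e
g(6): 7·6+6=48≡22 → w
e(4): 7·4+6=34≡8 → i

ewi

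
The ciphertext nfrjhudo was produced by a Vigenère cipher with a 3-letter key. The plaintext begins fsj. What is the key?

Subtract each crib letter from the matching ciphertext letter (mod 26):
n(13)−f(5)=8 → i
f(5)−s(18)=-13≡13 → n
r(17)−j(9)=8 → i

ini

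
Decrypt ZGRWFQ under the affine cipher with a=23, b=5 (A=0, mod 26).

The inverse of 23 mod 26 is 17, since 23·17=391≡1. Apply D(y)=17·(y−5) mod 26:
Z(25): 17·(25−5)=340≡2 → C
G(6): 17·(6−5)=17 → R
R(17): 17·(17−5)=204≡22 → W
W(22): 17·(22−5)=289≡3 → D
F(5): 17·(5−5)=0 → A
Q(16): 17·(16−5)=187≡5 → F

CRWDAF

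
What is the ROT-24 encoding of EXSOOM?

E(4): 4+24=28≡2 → C
X(23): 23+24=47≡21 → V
S(18): 18+24=42≡16 → Q
O(14): 14+24=38≡12 → M
O(14): 14+24=38≡12 → M
M(12): 12+24=36≡10 → K

CVQMMK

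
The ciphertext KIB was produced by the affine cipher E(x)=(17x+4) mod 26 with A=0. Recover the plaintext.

IOJ

The inverse of 17 mod 26 is 23, since 17·23=391≡1. Apply D(y)=23·(y−4) mod 26:
K(10): 23·(10−4)=138≡8 → I
I(8): 23·(8−4)=92≡14 → O
B(1): 23·(1−4)=-69≡9 → J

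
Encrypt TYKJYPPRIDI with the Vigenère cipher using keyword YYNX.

RWXGWNCOGBV

Repeat the key across the message: YYNXYYNXYYN
T(19)+Y(24): 43≡17 → R
Y(24)+Y(24): 48≡22 → W
K(10)+N(13): 23 → X
J(9)+X(23): 32≡6 → G
Y(24)+Y(24): 48≡22 → W
P(15)+Y(24): 39≡13 → N
P(15)+N(13): 28≡2 → C
R(17)+X(23): 40≡14 → O
I(8)+Y(24): 32≡6 → G
D(3)+Y(24): 27≡1 → B
I(8)+N(13): 21 → V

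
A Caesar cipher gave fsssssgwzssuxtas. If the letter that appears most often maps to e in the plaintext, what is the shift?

The most frequent ciphertext letter is s (appears 8 times).
s is position 18; e is position 4.
Shift = 14.

14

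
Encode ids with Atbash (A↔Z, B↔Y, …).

rwh

i(8) → r(17)
d(3) → w(22)
s(18) → h(7)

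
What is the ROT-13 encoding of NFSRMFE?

ASFEZSR

N(13): 13+13=26≡0 → A
F(5): 5+13=18 → S
S(18): 18+13=31≡5 → F
R(17): 17+13=30≡4 → E
M(12): 12+13=25 → Z
F(5): 5+13=18 → S
E(4): 4+13=17 → R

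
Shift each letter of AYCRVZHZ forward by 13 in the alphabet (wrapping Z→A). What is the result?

A(0): 0+13=13 → N
Y(24): 24+13=37≡11 → L
C(2): 2+13=15 → P
R(17): 17+13=30≡4 → E
V(21): 21+13=34≡8 → I
Z(25): 25+13=38≡12 → M
H(7): 7+13=20 → U
Z(25): 25+13=38≡12 → M

NLPEIMUM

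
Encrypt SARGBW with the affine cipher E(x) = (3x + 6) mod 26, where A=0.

IGFYJU

S(18): 3·18+6=60≡8 → I
A(0): 3·0+6=6 → G
R(17): 3·17+6=57≡5 → F
G(6): 3·6+6=24 → Y
B(1): 3·1+6=9 → J
W(22): 3·22+6=72≡20 → U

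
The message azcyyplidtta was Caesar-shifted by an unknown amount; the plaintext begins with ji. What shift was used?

From the crib: a(0)−j(9)=-9≡17, so the shift is 17.

17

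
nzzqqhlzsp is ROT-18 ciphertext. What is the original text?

vhhyypthax

n(13): 13−18=-5≡21 → v
z(25): 25−18=7 → h
z(25): 25−18=7 → h
q(16): 16−18=-2≡24 → y
q(16): 16−18=-2≡24 → y
h(7): 7−18=-11≡15 → p
l(11): 11−18=-7≡19 → t
z(25): 25−18=7 → h
s(18): 18−18=0 → a
p(15): 15−18=-3≡23 → x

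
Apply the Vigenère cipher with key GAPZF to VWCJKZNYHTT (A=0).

Repeat the key across the message: GAPZFGAPZFG
V(21)+G(6): 27≡1 → B
W(22)+A(0): 22 → W
C(2)+P(15): 17 → R
J(9)+Z(25): 34≡8 → I
K(10)+F(5): 15 → P
Z(25)+G(6): 31≡5 → F
N(13)+A(0): 13 → N
Y(24)+P(15): 39≡13 → N
H(7)+Z(25): 32≡6 → G
T(19)+F(5): 24 → Y
T(19)+G(6): 25 → Z

BWRIPFNNGYZ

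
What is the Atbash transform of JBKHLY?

QYPSOB

J(9) → Q(16)
B(1) → Y(24)
K(10) → P(15)
H(7) → S(18)
L(11) → O(14)
Y(24) → B(1)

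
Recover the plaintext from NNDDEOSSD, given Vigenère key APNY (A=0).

NYQFEZFUD

Repeat the key across the ciphertext: APNYAPNYA
N(13)−A(0): 13 → N
N(13)−P(15): -2≡24 → Y
D(3)−N(13): -10≡16 → Q
D(3)−Y(24): -21≡5 → F
E(4)−A(0): 4 → E
O(14)−P(15): -1≡25 → Z
S(18)−N(13): 5 → F
S(18)−Y(24): -6≡20 → U
D(3)−A(0): 3 → D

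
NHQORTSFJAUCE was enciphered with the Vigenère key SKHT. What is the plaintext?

VXJVZJLMRQNJM

Repeat the key across the ciphertext: SKHTSKHTSKHTS
N(13)−S(18): -5≡21 → V
H(7)−K(10): -3≡23 → X
Q(16)−H(7): 9 → J
O(14)−T(19): -5≡21 → V
R(17)−S(18): -1≡25 → Z
T(19)−K(10): 9 → J
S(18)−H(7): 11 → L
F(5)−T(19): -14≡12 → M
J(9)−S(18): -9≡17 → R
A(0)−K(10): -10≡16 → Q
U(20)−H(7): 13 → N
C(2)−T(19): -17≡9 → J
E(4)−S(18): -14≡12 → M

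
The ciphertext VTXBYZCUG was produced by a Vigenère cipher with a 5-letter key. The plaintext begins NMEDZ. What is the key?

Subtract each crib letter from the matching ciphertext letter (mod 26):
V(21)−N(13)=8 → I
T(19)−M(12)=7 → H
X(23)−E(4)=19 → T
B(1)−D(3)=-2≡24 → Y
Y(24)−Z(25)=-1≡25 → Z

IHTYZ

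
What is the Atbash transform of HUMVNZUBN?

SFNEMAFYM

H(7) → S(18)
U(20) → F(5)
M(12) → N(13)
V(21) → E(4)
N(13) → M(12)
Z(25) → A(0)
U(20) → F(5)
B(1) → Y(24)
N(13) → M(12)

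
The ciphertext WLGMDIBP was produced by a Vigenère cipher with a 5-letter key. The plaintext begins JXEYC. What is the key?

Subtract each crib letter from the matching ciphertext letter (mod 26):
W(22)−J(9)=13 → N
L(11)−X(23)=-12≡14 → O
G(6)−E(4)=2 → C
M(12)−Y(24)=-12≡14 → O
D(3)−C(2)=1 → B

NOCOB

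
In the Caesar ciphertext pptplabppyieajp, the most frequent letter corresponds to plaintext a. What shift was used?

The most frequent ciphertext letter is p (appears 6 times).
p is position 15; a is position 0.
Shift = 15.

15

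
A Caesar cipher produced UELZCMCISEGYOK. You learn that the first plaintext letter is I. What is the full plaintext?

ISZNQAQWGSUMCY

From the crib: U(20)−I(8)=12, so the shift is 12.
Subtract 12 from each ciphertext letter:
U(20): 20−12=8 → I
E(4): 4−12=-8≡18 → S
L(11): 11−12=-1≡25 → Z
Z(25): 25−12=13 → N
C(2): 2−12=-10≡16 → Q
M(12): 12−12=0 → A
C(2): 2−12=-10≡16 → Q
I(8): 8−12=-4≡22 → W
S(18): 18−12=6 → G
E(4): 4−12=-8≡18 → S
G(6): 6−12=-6≡20 → U
Y(24): 24−12=12 → M
O(14): 14−12=2 → C
K(10): 10−12=-2≡24 → Y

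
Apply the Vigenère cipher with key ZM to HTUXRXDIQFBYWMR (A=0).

GFTJQJCUPRAKVYQ

Repeat the key across the message: ZMZMZMZMZMZMZMZ
H(7)+Z(25): 32≡6 → G
T(19)+M(12): 31≡5 → F
U(20)+Z(25): 45≡19 → T
X(23)+M(12): 35≡9 → J
R(17)+Z(25): 42≡16 → Q
X(23)+M(12): 35≡9 → J
D(3)+Z(25): 28≡2 → C
I(8)+M(12): 20 → U
Q(16)+Z(25): 41≡15 → P
F(5)+M(12): 17 → R
B(1)+Z(25): 26≡0 → A
Y(24)+M(12): 36≡10 → K
W(22)+Z(25): 47≡21 → V
M(12)+M(12): 24 → Y
R(17)+Z(25): 42≡16 → Q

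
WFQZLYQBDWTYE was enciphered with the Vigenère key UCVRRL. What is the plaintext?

CDVIUNWZIFCNK

Repeat the key across the ciphertext: UCVRRLUCVRRLU
W(22)−U(20): 2 → C
F(5)−C(2): 3 → D
Q(16)−V(21): -5≡21 → V
Z(25)−R(17): 8 → I
L(11)−R(17): -6≡20 → U
Y(24)−L(11): 13 → N
Q(16)−U(20): -4≡22 → W
B(1)−C(2): -1≡25 → Z
D(3)−V(21): -18≡8 → I
W(22)−R(17): 5 → F
T(19)−R(17): 2 → C
Y(24)−L(11): 13 → N
E(4)−U(20): -16≡10 → K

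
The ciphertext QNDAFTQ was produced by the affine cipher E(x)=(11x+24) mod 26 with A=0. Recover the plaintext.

The inverse of 11 mod 26 is 19, since 11·19=209≡1. Apply D(y)=19·(y−24) mod 26:
Q(16): 19·(16−24)=-152≡4 → E
N(13): 19·(13−24)=-209≡25 → Z
D(3): 19·(3−24)=-399≡17 → R
A(0): 19·(0−24)=-456≡12 → M
F(5): 19·(5−24)=-361≡3 → D
T(19): 19·(19−24)=-95≡9 → J
Q(16): 19·(16−24)=-152≡4 → E

EZRMDJE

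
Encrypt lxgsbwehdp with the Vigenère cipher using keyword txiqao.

Repeat the key across the message: txiqaotxiq
l(11)+t(19): 30≡4 → e
x(23)+x(23): 46≡20 → u
g(6)+i(8): 14 → o
s(18)+q(16): 34≡8 → i
b(1)+a(0): 1 → b
w(22)+o(14): 36≡10 → k
e(4)+t(19): 23 → x
h(7)+x(23): 30≡4 → e
d(3)+i(8): 11 → l
p(15)+q(16): 31≡5 → f

euoibkxelf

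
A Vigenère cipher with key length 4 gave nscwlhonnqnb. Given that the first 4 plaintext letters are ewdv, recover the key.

jwzb

Subtract each crib letter from the matching ciphertext letter (mod 26):
n(13)−e(4)=9 → j
s(18)−w(22)=-4≡22 → w
c(2)−d(3)=-1≡25 → z
w(22)−v(21)=1 → b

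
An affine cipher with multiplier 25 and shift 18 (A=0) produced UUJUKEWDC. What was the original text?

YYJYIOWPQ

The inverse of 25 mod 26 is 25, since 25·25=625≡1. Apply D(y)=25·(y−18) mod 26:
U(20): 25·(20−18)=50≡24 → Y
U(20): 25·(20−18)=50≡24 → Y
J(9): 25·(9−18)=-225≡9 → J
U(20): 25·(20−18)=50≡24 → Y
K(10): 25·(10−18)=-200≡8 → I
E(4): 25·(4−18)=-350≡14 → O
W(22): 25·(22−18)=100≡22 → W
D(3): 25·(3−18)=-375≡15 → P
C(2): 25·(2−18)=-400≡16 → Q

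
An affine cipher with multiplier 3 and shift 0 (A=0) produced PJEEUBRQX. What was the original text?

FDKKYJXOZ

The inverse of 3 mod 26 is 9, since 3·9=27≡1. Apply D(y)=9·(y−0) mod 26:
P(15): 9·(15−0)=135≡5 → F
J(9): 9·(9−0)=81≡3 → D
E(4): 9·(4−0)=36≡10 → K
E(4): 9·(4−0)=36≡10 → K
U(20): 9·(20−0)=180≡24 → Y
B(1): 9·(1−0)=9 → J
R(17): 9·(17−0)=153≡23 → X
Q(16): 9·(16−0)=144≡14 → O
X(23): 9·(23−0)=207≡25 → Z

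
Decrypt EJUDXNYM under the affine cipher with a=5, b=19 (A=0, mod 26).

XYVCGEBJ

The inverse of 5 mod 26 is 21, since 5·21=105≡1. Apply D(y)=21·(y−19) mod 26:
E(4): 21·(4−19)=-315≡23 → X
J(9): 21·(9−19)=-210≡24 → Y
U(20): 21·(20−19)=21 → V
D(3): 21·(3−19)=-336≡2 → C
X(23): 21·(23−19)=84≡6 → G
N(13): 21·(13−19)=-126≡4 → E
Y(24): 21·(24−19)=105≡1 → B
M(12): 21·(12−19)=-147≡9 → J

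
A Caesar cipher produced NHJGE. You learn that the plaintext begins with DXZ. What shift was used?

10

From the crib: N(13)−D(3)=10, so the shift is 10.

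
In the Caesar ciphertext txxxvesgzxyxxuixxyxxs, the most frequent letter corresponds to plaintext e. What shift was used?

19

The most frequent ciphertext letter is x (appears 10 times).
x is position 23; e is position 4.
Shift = 19.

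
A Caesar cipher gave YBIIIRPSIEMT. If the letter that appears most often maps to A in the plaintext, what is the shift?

8

The most frequent ciphertext letter is I (appears 4 times).
I is position 8; A is position 0.
Shift = 8.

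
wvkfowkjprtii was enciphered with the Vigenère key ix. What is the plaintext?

Repeat the key across the ciphertext: ixixixixixixi
w(22)−i(8): 14 → o
v(21)−x(23): -2≡24 → y
k(10)−i(8): 2 → c
f(5)−x(23): -18≡8 → i
o(14)−i(8): 6 → g
w(22)−x(23): -1≡25 → z
k(10)−i(8): 2 → c
j(9)−x(23): -14≡12 → m
p(15)−i(8): 7 → h
r(17)−x(23): -6≡20 → u
t(19)−i(8): 11 → l
i(8)−x(23): -15≡11 → l
i(8)−i(8): 0 → a

oycigzcmhulla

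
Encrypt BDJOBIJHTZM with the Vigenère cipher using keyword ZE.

AHISAMILSDL

Repeat the key across the message: ZEZEZEZEZEZ
B(1)+Z(25): 26≡0 → A
D(3)+E(4): 7 → H
J(9)+Z(25): 34≡8 → I
O(14)+E(4): 18 → S
B(1)+Z(25): 26≡0 → A
I(8)+E(4): 12 → M
J(9)+Z(25): 34≡8 → I
H(7)+E(4): 11 → L
T(19)+Z(25): 44≡18 → S
Z(25)+E(4): 29≡3 → D
M(12)+Z(25): 37≡11 → L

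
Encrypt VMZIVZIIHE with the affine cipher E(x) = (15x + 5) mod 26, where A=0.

IDQVIQVVGN

V(21): 15·21+5=320≡8 → I
M(12): 15·12+5=185≡3 → D
Z(25): 15·25+5=380≡16 → Q
I(8): 15·8+5=125≡21 → V
V(21): 15·21+5=320≡8 → I
Z(25): 15·25+5=380≡16 → Q
I(8): 15·8+5=125≡21 → V
I(8): 15·8+5=125≡21 → V
H(7): 15·7+5=110≡6 → G
E(4): 15·4+5=65≡13 → N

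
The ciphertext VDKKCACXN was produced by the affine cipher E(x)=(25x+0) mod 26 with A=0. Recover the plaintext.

The inverse of 25 mod 26 is 25, since 25·25=625≡1. Apply D(y)=25·(y−0) mod 26:
V(21): 25·(21−0)=525≡5 → F
D(3): 25·(3−0)=75≡23 → X
K(10): 25·(10−0)=250≡16 → Q
K(10): 25·(10−0)=250≡16 → Q
C(2): 25·(2−0)=50≡24 → Y
A(0): 25·(0−0)=0 → A
C(2): 25·(2−0)=50≡24 → Y
X(23): 25·(23−0)=575≡3 → D
N(13): 25·(13−0)=325≡13 → N

FXQQYAYDN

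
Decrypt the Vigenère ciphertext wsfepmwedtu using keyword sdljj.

Repeat the key across the ciphertext: sdljjsdljjs
w(22)−s(18): 4 → e
s(18)−d(3): 15 → p
f(5)−l(11): -6≡20 → u
e(4)−j(9): -5≡21 → v
p(15)−j(9): 6 → g
m(12)−s(18): -6≡20 → u
w(22)−d(3): 19 → t
e(4)−l(11): -7≡19 → t
d(3)−j(9): -6≡20 → u
t(19)−j(9): 10 → k
u(20)−s(18): 2 → c

epuvguttukc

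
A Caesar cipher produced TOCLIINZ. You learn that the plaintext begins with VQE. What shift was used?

From the crib: T(19)−V(21)=-2≡24, so the shift is 24.

24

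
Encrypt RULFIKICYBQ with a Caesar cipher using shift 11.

R(17): 17+11=28≡2 → C
U(20): 20+11=31≡5 → F
L(11): 11+11=22 → W
F(5): 5+11=16 → Q
I(8): 8+11=19 → T
K(10): 10+11=21 → V
I(8): 8+11=19 → T
C(2): 2+11=13 → N
Y(24): 24+11=35≡9 → J
B(1): 1+11=12 → M
Q(16): 16+11=27≡1 → B

CFWQTVTNJMB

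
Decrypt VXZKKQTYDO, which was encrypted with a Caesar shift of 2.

V(21): 21−2=19 → T
X(23): 23−2=21 → V
Z(25): 25−2=23 → X
K(10): 10−2=8 → I
K(10): 10−2=8 → I
Q(16): 16−2=14 → O
T(19): 19−2=17 → R
Y(24): 24−2=22 → W
D(3): 3−2=1 → B
O(14): 14−2=12 → M

TVXIIORWBM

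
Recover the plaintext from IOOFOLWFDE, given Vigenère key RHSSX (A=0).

Repeat the key across the ciphertext: RHSSXRHSSX
I(8)−R(17): -9≡17 → R
O(14)−H(7): 7 → H
O(14)−S(18): -4≡22 → W
F(5)−S(18): -13≡13 → N
O(14)−X(23): -9≡17 → R
L(11)−R(17): -6≡20 → U
W(22)−H(7): 15 → P
F(5)−S(18): -13≡13 → N
D(3)−S(18): -15≡11 → L
E(4)−X(23): -19≡7 → H

RHWNRUPNLH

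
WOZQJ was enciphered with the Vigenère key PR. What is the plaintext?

HXKZU

Repeat the key across the ciphertext: PRPRP
W(22)−P(15): 7 → H
O(14)−R(17): -3≡23 → X
Z(25)−P(15): 10 → K
Q(16)−R(17): -1≡25 → Z
J(9)−P(15): -6≡20 → U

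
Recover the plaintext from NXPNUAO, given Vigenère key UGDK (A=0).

Repeat the key across the ciphertext: UGDKUGD
N(13)−U(20): -7≡19 → T
X(23)−G(6): 17 → R
P(15)−D(3): 12 → M
N(13)−K(10): 3 → D
U(20)−U(20): 0 → A
A(0)−G(6): -6≡20 → U
O(14)−D(3): 11 → L

TRMDAUL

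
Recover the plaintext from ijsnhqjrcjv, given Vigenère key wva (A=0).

Repeat the key across the ciphertext: wvawvawvawv
i(8)−w(22): -14≡12 → m
j(9)−v(21): -12≡14 → o
s(18)−a(0): 18 → s
n(13)−w(22): -9≡17 → r
h(7)−v(21): -14≡12 → m
q(16)−a(0): 16 → q
j(9)−w(22): -13≡13 → n
r(17)−v(21): -4≡22 → w
c(2)−a(0): 2 → c
j(9)−w(22): -13≡13 → n
v(21)−v(21): 0 → a

mosrmqnwcna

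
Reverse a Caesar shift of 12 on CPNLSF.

C(2): 2−12=-10≡16 → Q
P(15): 15−12=3 → D
N(13): 13−12=1 → B
L(11): 11−12=-1≡25 → Z
S(18): 18−12=6 → G
F(5): 5−12=-7≡19 → T

QDBZGT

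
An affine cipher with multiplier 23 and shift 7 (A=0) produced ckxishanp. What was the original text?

The inverse of 23 mod 26 is 17, since 23·17=391≡1. Apply D(y)=17·(y−7) mod 26:
c(2): 17·(2−7)=-85≡19 → t
k(10): 17·(10−7)=51≡25 → z
x(23): 17·(23−7)=272≡12 → m
i(8): 17·(8−7)=17 → r
s(18): 17·(18−7)=187≡5 → f
h(7): 17·(7−7)=0 → a
a(0): 17·(0−7)=-119≡11 → l
n(13): 17·(13−7)=102≡24 → y
p(15): 17·(15−7)=136≡6 → g

tzmrfalyg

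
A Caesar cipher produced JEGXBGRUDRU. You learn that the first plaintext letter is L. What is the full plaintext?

LGIZDITWFTW

From the crib: J(9)−L(11)=-2≡24, so the shift is 24.
Subtract 24 from each ciphertext letter:
J(9): 9−24=-15≡11 → L
E(4): 4−24=-20≡6 → G
G(6): 6−24=-18≡8 → I
X(23): 23−24=-1≡25 → Z
B(1): 1−24=-23≡3 → D
G(6): 6−24=-18≡8 → I
R(17): 17−24=-7≡19 → T
U(20): 20−24=-4≡22 → W
D(3): 3−24=-21≡5 → F
R(17): 17−24=-7≡19 → T
U(20): 20−24=-4≡22 → W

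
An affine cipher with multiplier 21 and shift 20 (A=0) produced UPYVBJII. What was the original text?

The inverse of 21 mod 26 is 5, since 21·5=105≡1. Apply D(y)=5·(y−20) mod 26:
U(20): 5·(20−20)=0 → A
P(15): 5·(15−20)=-25≡1 → B
Y(24): 5·(24−20)=20 → U
V(21): 5·(21−20)=5 → F
B(1): 5·(1−20)=-95≡9 → J
J(9): 5·(9−20)=-55≡23 → X
I(8): 5·(8−20)=-60≡18 → S
I(8): 5·(8−20)=-60≡18 → S

ABUFJXSS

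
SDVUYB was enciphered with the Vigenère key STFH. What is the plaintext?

AKQNGI

Repeat the key across the ciphertext: STFHST
S(18)−S(18): 0 → A
D(3)−T(19): -16≡10 → K
V(21)−F(5): 16 → Q
U(20)−H(7): 13 → N
Y(24)−S(18): 6 → G
B(1)−T(19): -18≡8 → I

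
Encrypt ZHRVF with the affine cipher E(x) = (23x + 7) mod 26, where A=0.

KMIWS

Z(25): 23·25+7=582≡10 → K
H(7): 23·7+7=168≡12 → M
R(17): 23·17+7=398≡8 → I
V(21): 23·21+7=490≡22 → W
F(5): 23·5+7=122≡18 → S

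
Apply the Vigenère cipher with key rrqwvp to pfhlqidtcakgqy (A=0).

Repeat the key across the message: rrqwvprrqwvprr
p(15)+r(17): 32≡6 → g
f(5)+r(17): 22 → w
h(7)+q(16): 23 → x
l(11)+w(22): 33≡7 → h
q(16)+v(21): 37≡11 → l
i(8)+p(15): 23 → x
d(3)+r(17): 20 → u
t(19)+r(17): 36≡10 → k
c(2)+q(16): 18 → s
a(0)+w(22): 22 → w
k(10)+v(21): 31≡5 → f
g(6)+p(15): 21 → v
q(16)+r(17): 33≡7 → h
y(24)+r(17): 41≡15 → p

gwxhlxukswfvhp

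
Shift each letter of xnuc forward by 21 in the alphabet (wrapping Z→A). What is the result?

sipx

x(23): 23+21=44≡18 → s
n(13): 13+21=34≡8 → i
u(20): 20+21=41≡15 → p
c(2): 2+21=23 → x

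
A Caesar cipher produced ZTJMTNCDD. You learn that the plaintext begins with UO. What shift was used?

5

From the crib: Z(25)−U(20)=5, so the shift is 5.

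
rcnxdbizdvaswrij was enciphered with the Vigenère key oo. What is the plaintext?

dozjpnulphmeiduv

Repeat the key across the ciphertext: oooooooooooooooo
r(17)−o(14): 3 → d
c(2)−o(14): -12≡14 → o
n(13)−o(14): -1≡25 → z
x(23)−o(14): 9 → j
d(3)−o(14): -11≡15 → p
b(1)−o(14): -13≡13 → n
i(8)−o(14): -6≡20 → u
z(25)−o(14): 11 → l
d(3)−o(14): -11≡15 → p
v(21)−o(14): 7 → h
a(0)−o(14): -14≡12 → m
s(18)−o(14): 4 → e
w(22)−o(14): 8 → i
r(17)−o(14): 3 → d
i(8)−o(14): -6≡20 → u
j(9)−o(14): -5≡21 → v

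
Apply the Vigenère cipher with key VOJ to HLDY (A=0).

Repeat the key across the message: VOJV
H(7)+V(21): 28≡2 → C
L(11)+O(14): 25 → Z
D(3)+J(9): 12 → M
Y(24)+V(21): 45≡19 → T

CZMT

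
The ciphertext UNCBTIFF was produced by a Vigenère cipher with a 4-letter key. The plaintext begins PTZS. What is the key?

FUDJ

Subtract each crib letter from the matching ciphertext letter (mod 26):
U(20)−P(15)=5 → F
N(13)−T(19)=-6≡20 → U
C(2)−Z(25)=-23≡3 → D
B(1)−S(18)=-17≡9 → J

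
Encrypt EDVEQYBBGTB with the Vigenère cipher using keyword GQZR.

KTUVWOASMJA

Repeat the key across the message: GQZRGQZRGQZ
E(4)+G(6): 10 → K
D(3)+Q(16): 19 → T
V(21)+Z(25): 46≡20 → U
E(4)+R(17): 21 → V
Q(16)+G(6): 22 → W
Y(24)+Q(16): 40≡14 → O
B(1)+Z(25): 26≡0 → A
B(1)+R(17): 18 → S
G(6)+G(6): 12 → M
T(19)+Q(16): 35≡9 → J
B(1)+Z(25): 26≡0 → A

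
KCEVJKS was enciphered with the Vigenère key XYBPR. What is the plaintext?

NEDGSNU

Repeat the key across the ciphertext: XYBPRXY
K(10)−X(23): -13≡13 → N
C(2)−Y(24): -22≡4 → E
E(4)−B(1): 3 → D
V(21)−P(15): 6 → G
J(9)−R(17): -8≡18 → S
K(10)−X(23): -13≡13 → N
S(18)−Y(24): -6≡20 → U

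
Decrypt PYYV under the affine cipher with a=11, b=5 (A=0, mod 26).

IXXS

The inverse of 11 mod 26 is 19, since 11·19=209≡1. Apply D(y)=19·(y−5) mod 26:
P(15): 19·(15−5)=190≡8 → I
Y(24): 19·(24−5)=361≡23 → X
Y(24): 19·(24−5)=361≡23 → X
V(21): 19·(21−5)=304≡18 → S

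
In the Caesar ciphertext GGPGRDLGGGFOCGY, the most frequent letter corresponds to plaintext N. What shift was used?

19

The most frequent ciphertext letter is G (appears 7 times).
G is position 6; N is position 13.
Shift = -7≡19.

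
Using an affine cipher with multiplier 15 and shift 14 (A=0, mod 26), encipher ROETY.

JQWNK

R(17): 15·17+14=269≡9 → J
O(14): 15·14+14=224≡16 → Q
E(4): 15·4+14=74≡22 → W
T(19): 15·19+14=299≡13 → N
Y(24): 15·24+14=374≡10 → K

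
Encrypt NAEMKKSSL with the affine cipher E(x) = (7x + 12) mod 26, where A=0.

ZMOSEEIIL

N(13): 7·13+12=103≡25 → Z
A(0): 7·0+12=12 → M
E(4): 7·4+12=40≡14 → O
M(12): 7·12+12=96≡18 → S
K(10): 7·10+12=82≡4 → E
K(10): 7·10+12=82≡4 → E
S(18): 7·18+12=138≡8 → I
S(18): 7·18+12=138≡8 → I
L(11): 7·11+12=89≡11 → L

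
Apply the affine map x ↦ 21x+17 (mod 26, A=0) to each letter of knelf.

k(10): 21·10+17=227≡19 → t
n(13): 21·13+17=290≡4 → e
e(4): 21·4+17=101≡23 → x
l(11): 21·11+17=248≡14 → o
f(5): 21·5+17=122≡18 → s

texos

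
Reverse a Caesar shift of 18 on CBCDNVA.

C(2): 2−18=-16≡10 → K
B(1): 1−18=-17≡9 → J
C(2): 2−18=-16≡10 → K
D(3): 3−18=-15≡11 → L
N(13): 13−18=-5≡21 → V
V(21): 21−18=3 → D
A(0): 0−18=-18≡8 → I

KJKLVDI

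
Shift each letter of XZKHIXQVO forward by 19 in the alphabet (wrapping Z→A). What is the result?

X(23): 23+19=42≡16 → Q
Z(25): 25+19=44≡18 → S
K(10): 10+19=29≡3 → D
H(7): 7+19=26≡0 → A
I(8): 8+19=27≡1 → B
X(23): 23+19=42≡16 → Q
Q(16): 16+19=35≡9 → J
V(21): 21+19=40≡14 → O
O(14): 14+19=33≡7 → H

QSDABQJOH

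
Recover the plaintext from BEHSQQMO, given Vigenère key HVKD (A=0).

UJXPJVCL

Repeat the key across the ciphertext: HVKDHVKD
B(1)−H(7): -6≡20 → U
E(4)−V(21): -17≡9 → J
H(7)−K(10): -3≡23 → X
S(18)−D(3): 15 → P
Q(16)−H(7): 9 → J
Q(16)−V(21): -5≡21 → V
M(12)−K(10): 2 → C
O(14)−D(3): 11 → L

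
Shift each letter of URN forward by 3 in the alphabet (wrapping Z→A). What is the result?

XUQ

U(20): 20+3=23 → X
R(17): 17+3=20 → U
N(13): 13+3=16 → Q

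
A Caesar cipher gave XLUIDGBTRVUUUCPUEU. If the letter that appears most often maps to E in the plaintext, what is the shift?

The most frequent ciphertext letter is U (appears 6 times).
U is position 20; E is position 4.
Shift = 16.

16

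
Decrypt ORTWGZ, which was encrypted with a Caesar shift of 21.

O(14): 14−21=-7≡19 → T
R(17): 17−21=-4≡22 → W
T(19): 19−21=-2≡24 → Y
W(22): 22−21=1 → B
G(6): 6−21=-15≡11 → L
Z(25): 25−21=4 → E

TWYBLE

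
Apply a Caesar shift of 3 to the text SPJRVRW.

VSMUYUZ

S(18): 18+3=21 → V
P(15): 15+3=18 → S
J(9): 9+3=12 → M
R(17): 17+3=20 → U
V(21): 21+3=24 → Y
R(17): 17+3=20 → U
W(22): 22+3=25 → Z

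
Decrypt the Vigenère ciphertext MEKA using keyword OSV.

Repeat the key across the ciphertext: OSVO
M(12)−O(14): -2≡24 → Y
E(4)−S(18): -14≡12 → M
K(10)−V(21): -11≡15 → P
A(0)−O(14): -14≡12 → M

YMPM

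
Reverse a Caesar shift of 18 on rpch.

r(17): 17−18=-1≡25 → z
p(15): 15−18=-3≡23 → x
c(2): 2−18=-16≡10 → k
h(7): 7−18=-11≡15 → p

zxkp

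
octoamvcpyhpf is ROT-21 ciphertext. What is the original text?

thytfrahudmuk

o(14): 14−21=-7≡19 → t
c(2): 2−21=-19≡7 → h
t(19): 19−21=-2≡24 → y
o(14): 14−21=-7≡19 → t
a(0): 0−21=-21≡5 → f
m(12): 12−21=-9≡17 → r
v(21): 21−21=0 → a
c(2): 2−21=-19≡7 → h
p(15): 15−21=-6≡20 → u
y(24): 24−21=3 → d
h(7): 7−21=-14≡12 → m
p(15): 15−21=-6≡20 → u
f(5): 5−21=-16≡10 → k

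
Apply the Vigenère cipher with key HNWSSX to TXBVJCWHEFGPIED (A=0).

AKXNBZDUAXYMPRZ

Repeat the key across the message: HNWSSXHNWSSXHNW
T(19)+H(7): 26≡0 → A
X(23)+N(13): 36≡10 → K
B(1)+W(22): 23 → X
V(21)+S(18): 39≡13 → N
J(9)+S(18): 27≡1 → B
C(2)+X(23): 25 → Z
W(22)+H(7): 29≡3 → D
H(7)+N(13): 20 → U
E(4)+W(22): 26≡0 → A
F(5)+S(18): 23 → X
G(6)+S(18): 24 → Y
P(15)+X(23): 38≡12 → M
I(8)+H(7): 15 → P
E(4)+N(13): 17 → R
D(3)+W(22): 25 → Z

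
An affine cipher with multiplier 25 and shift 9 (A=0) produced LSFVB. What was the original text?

The inverse of 25 mod 26 is 25, since 25·25=625≡1. Apply D(y)=25·(y−9) mod 26:
L(11): 25·(11−9)=50≡24 → Y
S(18): 25·(18−9)=225≡17 → R
F(5): 25·(5−9)=-100≡4 → E
V(21): 25·(21−9)=300≡14 → O
B(1): 25·(1−9)=-200≡8 → I

YREOI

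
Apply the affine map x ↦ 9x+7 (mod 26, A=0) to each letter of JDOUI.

KIDFB

J(9): 9·9+7=88≡10 → K
D(3): 9·3+7=34≡8 → I
O(14): 9·14+7=133≡3 → D
U(20): 9·20+7=187≡5 → F
I(8): 9·8+7=79≡1 → B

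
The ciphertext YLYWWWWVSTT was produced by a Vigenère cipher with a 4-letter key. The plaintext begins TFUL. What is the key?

Subtract each crib letter from the matching ciphertext letter (mod 26):
Y(24)−T(19)=5 → F
L(11)−F(5)=6 → G
Y(24)−U(20)=4 → E
W(22)−L(11)=11 → L

FGEL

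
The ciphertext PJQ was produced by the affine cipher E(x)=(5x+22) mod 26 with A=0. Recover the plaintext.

The inverse of 5 mod 26 is 21, since 5·21=105≡1. Apply D(y)=21·(y−22) mod 26:
P(15): 21·(15−22)=-147≡9 → J
J(9): 21·(9−22)=-273≡13 → N
Q(16): 21·(16−22)=-126≡4 → E

JNE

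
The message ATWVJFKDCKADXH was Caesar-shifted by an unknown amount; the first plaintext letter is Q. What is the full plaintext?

QJMLZVATSAQTNX

From the crib: A(0)−Q(16)=-16≡10, so the shift is 10.
Subtract 10 from each ciphertext letter:
A(0): 0−10=-10≡16 → Q
T(19): 19−10=9 → J
W(22): 22−10=12 → M
V(21): 21−10=11 → L
J(9): 9−10=-1≡25 → Z
F(5): 5−10=-5≡21 → V
K(10): 10−10=0 → A
D(3): 3−10=-7≡19 → T
C(2): 2−10=-8≡18 → S
K(10): 10−10=0 → A
A(0): 0−10=-10≡16 → Q
D(3): 3−10=-7≡19 → T
X(23): 23−10=13 → N
H(7): 7−10=-3≡23 → X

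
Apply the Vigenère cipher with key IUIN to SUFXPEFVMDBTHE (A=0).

AONKXYNIUXJGPY

Repeat the key across the message: IUINIUINIUINIU
S(18)+I(8): 26≡0 → A
U(20)+U(20): 40≡14 → O
F(5)+I(8): 13 → N
X(23)+N(13): 36≡10 → K
P(15)+I(8): 23 → X
E(4)+U(20): 24 → Y
F(5)+I(8): 13 → N
V(21)+N(13): 34≡8 → I
M(12)+I(8): 20 → U
D(3)+U(20): 23 → X
B(1)+I(8): 9 → J
T(19)+N(13): 32≡6 → G
H(7)+I(8): 15 → P
E(4)+U(20): 24 → Y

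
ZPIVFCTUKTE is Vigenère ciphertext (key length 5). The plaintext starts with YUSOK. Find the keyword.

BVQHV

Subtract each crib letter from the matching ciphertext letter (mod 26):
Z(25)−Y(24)=1 → B
P(15)−U(20)=-5≡21 → V
I(8)−S(18)=-10≡16 → Q
V(21)−O(14)=7 → H
F(5)−K(10)=-5≡21 → V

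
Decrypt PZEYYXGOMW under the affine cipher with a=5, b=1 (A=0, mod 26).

IKLPPUBNXZ

The inverse of 5 mod 26 is 21, since 5·21=105≡1. Apply D(y)=21·(y−1) mod 26:
P(15): 21·(15−1)=294≡8 → I
Z(25): 21·(25−1)=504≡10 → K
E(4): 21·(4−1)=63≡11 → L
Y(24): 21·(24−1)=483≡15 → P
Y(24): 21·(24−1)=483≡15 → P
X(23): 21·(23−1)=462≡20 → U
G(6): 21·(6−1)=105≡1 → B
O(14): 21·(14−1)=273≡13 → N
M(12): 21·(12−1)=231≡23 → X
W(22): 21·(22−1)=441≡25 → Z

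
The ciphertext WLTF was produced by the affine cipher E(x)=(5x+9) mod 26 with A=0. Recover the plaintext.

NQCU

The inverse of 5 mod 26 is 21, since 5·21=105≡1. Apply D(y)=21·(y−9) mod 26:
W(22): 21·(22−9)=273≡13 → N
L(11): 21·(11−9)=42≡16 → Q
T(19): 21·(19−9)=210≡2 → C
F(5): 21·(5−9)=-84≡20 → U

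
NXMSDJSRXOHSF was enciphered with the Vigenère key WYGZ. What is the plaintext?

Repeat the key across the ciphertext: WYGZWYGZWYGZW
N(13)−W(22): -9≡17 → R
X(23)−Y(24): -1≡25 → Z
M(12)−G(6): 6 → G
S(18)−Z(25): -7≡19 → T
D(3)−W(22): -19≡7 → H
J(9)−Y(24): -15≡11 → L
S(18)−G(6): 12 → M
R(17)−Z(25): -8≡18 → S
X(23)−W(22): 1 → B
O(14)−Y(24): -10≡16 → Q
H(7)−G(6): 1 → B
S(18)−Z(25): -7≡19 → T
F(5)−W(22): -17≡9 → J

RZGTHLMSBQBTJ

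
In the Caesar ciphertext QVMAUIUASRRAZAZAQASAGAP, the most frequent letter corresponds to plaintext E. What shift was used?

22

The most frequent ciphertext letter is A (appears 8 times).
A is position 0; E is position 4.
Shift = -4≡22.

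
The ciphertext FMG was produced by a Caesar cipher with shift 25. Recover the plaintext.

GNH

F(5): 5−25=-20≡6 → G
M(12): 12−25=-13≡13 → N
G(6): 6−25=-19≡7 → H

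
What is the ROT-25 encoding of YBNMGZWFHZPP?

XAMLFYVEGYOO

Y(24): 24+25=49≡23 → X
B(1): 1+25=26≡0 → A
N(13): 13+25=38≡12 → M
M(12): 12+25=37≡11 → L
G(6): 6+25=31≡5 → F
Z(25): 25+25=50≡24 → Y
W(22): 22+25=47≡21 → V
F(5): 5+25=30≡4 → E
H(7): 7+25=32≡6 → G
Z(25): 25+25=50≡24 → Y
P(15): 15+25=40≡14 → O
P(15): 15+25=40≡14 → O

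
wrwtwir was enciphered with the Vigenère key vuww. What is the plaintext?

Repeat the key across the ciphertext: vuwwvuw
w(22)−v(21): 1 → b
r(17)−u(20): -3≡23 → x
w(22)−w(22): 0 → a
t(19)−w(22): -3≡23 → x
w(22)−v(21): 1 → b
i(8)−u(20): -12≡14 → o
r(17)−w(22): -5≡21 → v

bxaxbov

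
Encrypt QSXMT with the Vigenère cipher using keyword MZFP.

Repeat the key across the message: MZFPM
Q(16)+M(12): 28≡2 → C
S(18)+Z(25): 43≡17 → R
X(23)+F(5): 28≡2 → C
M(12)+P(15): 27≡1 → B
T(19)+M(12): 31≡5 → F

CRCBF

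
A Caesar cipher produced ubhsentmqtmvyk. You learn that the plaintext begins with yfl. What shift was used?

From the crib: u(20)−y(24)=-4≡22, so the shift is 22.

22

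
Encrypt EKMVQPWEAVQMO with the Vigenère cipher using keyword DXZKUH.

HHLFKWZBZFKTR

Repeat the key across the message: DXZKUHDXZKUHD
E(4)+D(3): 7 → H
K(10)+X(23): 33≡7 → H
M(12)+Z(25): 37≡11 → L
V(21)+K(10): 31≡5 → F
Q(16)+U(20): 36≡10 → K
P(15)+H(7): 22 → W
W(22)+D(3): 25 → Z
E(4)+X(23): 27≡1 → B
A(0)+Z(25): 25 → Z
V(21)+K(10): 31≡5 → F
Q(16)+U(20): 36≡10 → K
M(12)+H(7): 19 → T
O(14)+D(3): 17 → R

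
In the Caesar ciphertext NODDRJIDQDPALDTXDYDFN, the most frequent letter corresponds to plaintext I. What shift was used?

21

The most frequent ciphertext letter is D (appears 7 times).
D is position 3; I is position 8.
Shift = -5≡21.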